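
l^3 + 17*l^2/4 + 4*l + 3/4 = (l + 1/4)*(l + 1)*(l + 3)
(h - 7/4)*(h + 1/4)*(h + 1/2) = h^3 - h^2 - 19*h/16 - 7/32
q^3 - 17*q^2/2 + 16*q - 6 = (q - 6)*(q - 2)*(q - 1/2)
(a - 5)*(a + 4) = a^2 - a - 20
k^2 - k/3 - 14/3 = (k - 7/3)*(k + 2)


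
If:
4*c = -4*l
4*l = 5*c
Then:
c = 0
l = 0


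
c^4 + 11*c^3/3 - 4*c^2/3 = c^2*(c - 1/3)*(c + 4)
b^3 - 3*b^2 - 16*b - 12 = (b - 6)*(b + 1)*(b + 2)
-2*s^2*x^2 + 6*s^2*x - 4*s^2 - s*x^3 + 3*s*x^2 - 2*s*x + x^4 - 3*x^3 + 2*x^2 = (-2*s + x)*(s + x)*(x - 2)*(x - 1)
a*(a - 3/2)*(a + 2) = a^3 + a^2/2 - 3*a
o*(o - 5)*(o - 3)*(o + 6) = o^4 - 2*o^3 - 33*o^2 + 90*o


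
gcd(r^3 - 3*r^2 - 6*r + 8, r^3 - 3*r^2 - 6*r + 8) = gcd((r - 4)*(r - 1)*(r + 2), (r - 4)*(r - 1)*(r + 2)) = r^3 - 3*r^2 - 6*r + 8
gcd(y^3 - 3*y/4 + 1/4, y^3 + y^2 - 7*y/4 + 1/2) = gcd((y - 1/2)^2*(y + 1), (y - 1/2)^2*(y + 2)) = y^2 - y + 1/4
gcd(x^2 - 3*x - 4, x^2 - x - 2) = x + 1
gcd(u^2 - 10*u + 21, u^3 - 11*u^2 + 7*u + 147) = u - 7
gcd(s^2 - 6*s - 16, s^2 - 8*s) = s - 8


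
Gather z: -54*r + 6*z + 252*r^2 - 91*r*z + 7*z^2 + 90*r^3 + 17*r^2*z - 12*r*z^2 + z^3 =90*r^3 + 252*r^2 - 54*r + z^3 + z^2*(7 - 12*r) + z*(17*r^2 - 91*r + 6)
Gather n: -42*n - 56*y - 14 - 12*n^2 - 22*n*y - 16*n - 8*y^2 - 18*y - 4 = -12*n^2 + n*(-22*y - 58) - 8*y^2 - 74*y - 18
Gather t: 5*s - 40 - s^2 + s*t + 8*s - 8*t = -s^2 + 13*s + t*(s - 8) - 40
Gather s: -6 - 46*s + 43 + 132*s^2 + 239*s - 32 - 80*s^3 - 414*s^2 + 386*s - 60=-80*s^3 - 282*s^2 + 579*s - 55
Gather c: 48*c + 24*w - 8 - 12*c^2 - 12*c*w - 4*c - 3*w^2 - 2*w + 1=-12*c^2 + c*(44 - 12*w) - 3*w^2 + 22*w - 7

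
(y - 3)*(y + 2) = y^2 - y - 6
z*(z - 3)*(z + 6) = z^3 + 3*z^2 - 18*z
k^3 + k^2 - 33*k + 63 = (k - 3)^2*(k + 7)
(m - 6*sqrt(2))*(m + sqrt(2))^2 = m^3 - 4*sqrt(2)*m^2 - 22*m - 12*sqrt(2)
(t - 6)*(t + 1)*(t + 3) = t^3 - 2*t^2 - 21*t - 18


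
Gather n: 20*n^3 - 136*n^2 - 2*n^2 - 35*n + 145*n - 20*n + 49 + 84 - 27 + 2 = 20*n^3 - 138*n^2 + 90*n + 108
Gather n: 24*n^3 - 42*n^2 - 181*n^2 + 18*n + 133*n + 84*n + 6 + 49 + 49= 24*n^3 - 223*n^2 + 235*n + 104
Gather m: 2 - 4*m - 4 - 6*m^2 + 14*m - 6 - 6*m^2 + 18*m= -12*m^2 + 28*m - 8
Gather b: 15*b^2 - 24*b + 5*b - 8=15*b^2 - 19*b - 8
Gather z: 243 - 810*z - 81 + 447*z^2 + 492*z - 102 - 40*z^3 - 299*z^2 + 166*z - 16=-40*z^3 + 148*z^2 - 152*z + 44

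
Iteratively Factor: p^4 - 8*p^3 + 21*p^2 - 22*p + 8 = (p - 4)*(p^3 - 4*p^2 + 5*p - 2) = (p - 4)*(p - 1)*(p^2 - 3*p + 2) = (p - 4)*(p - 2)*(p - 1)*(p - 1)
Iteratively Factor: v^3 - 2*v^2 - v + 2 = (v + 1)*(v^2 - 3*v + 2) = (v - 1)*(v + 1)*(v - 2)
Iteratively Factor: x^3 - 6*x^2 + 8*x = (x - 2)*(x^2 - 4*x) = (x - 4)*(x - 2)*(x)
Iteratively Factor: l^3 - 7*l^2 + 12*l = (l - 3)*(l^2 - 4*l) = (l - 4)*(l - 3)*(l)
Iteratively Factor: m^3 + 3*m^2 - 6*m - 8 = (m - 2)*(m^2 + 5*m + 4) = (m - 2)*(m + 1)*(m + 4)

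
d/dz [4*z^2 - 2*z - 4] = 8*z - 2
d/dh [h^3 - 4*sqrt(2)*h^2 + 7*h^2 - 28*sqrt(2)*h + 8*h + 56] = 3*h^2 - 8*sqrt(2)*h + 14*h - 28*sqrt(2) + 8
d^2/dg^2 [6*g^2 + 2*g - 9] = 12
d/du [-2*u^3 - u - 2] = -6*u^2 - 1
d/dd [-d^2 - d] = -2*d - 1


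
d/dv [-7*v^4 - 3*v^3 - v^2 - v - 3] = -28*v^3 - 9*v^2 - 2*v - 1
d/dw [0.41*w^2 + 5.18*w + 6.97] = 0.82*w + 5.18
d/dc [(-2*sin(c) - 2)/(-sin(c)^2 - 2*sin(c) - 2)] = -2*(sin(c) + 2)*sin(c)*cos(c)/(sin(c)^2 + 2*sin(c) + 2)^2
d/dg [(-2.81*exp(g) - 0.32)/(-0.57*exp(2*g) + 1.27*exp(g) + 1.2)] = (-(1.14*exp(g) - 1.27)*(2.81*exp(g) + 0.32) + 1.6017*exp(2*g) - 3.5687*exp(g) - 3.372)*exp(g)/(-0.57*exp(2*g) + 1.27*exp(g) + 1.2)^2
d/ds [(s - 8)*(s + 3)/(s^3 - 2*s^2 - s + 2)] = ((s - 8)*(s + 3)*(-3*s^2 + 4*s + 1) + (2*s - 5)*(s^3 - 2*s^2 - s + 2))/(s^3 - 2*s^2 - s + 2)^2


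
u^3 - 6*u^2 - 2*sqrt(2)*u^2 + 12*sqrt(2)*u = u*(u - 6)*(u - 2*sqrt(2))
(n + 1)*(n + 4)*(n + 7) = n^3 + 12*n^2 + 39*n + 28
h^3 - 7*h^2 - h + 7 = (h - 7)*(h - 1)*(h + 1)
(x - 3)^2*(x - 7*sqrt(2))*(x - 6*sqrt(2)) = x^4 - 13*sqrt(2)*x^3 - 6*x^3 + 93*x^2 + 78*sqrt(2)*x^2 - 504*x - 117*sqrt(2)*x + 756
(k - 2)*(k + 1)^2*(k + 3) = k^4 + 3*k^3 - 3*k^2 - 11*k - 6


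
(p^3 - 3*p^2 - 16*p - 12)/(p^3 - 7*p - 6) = (p - 6)/(p - 3)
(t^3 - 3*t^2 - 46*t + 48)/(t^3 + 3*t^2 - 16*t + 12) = (t - 8)/(t - 2)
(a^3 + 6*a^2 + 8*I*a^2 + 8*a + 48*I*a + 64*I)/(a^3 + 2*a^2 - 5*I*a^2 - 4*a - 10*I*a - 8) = (a^2 + a*(4 + 8*I) + 32*I)/(a^2 - 5*I*a - 4)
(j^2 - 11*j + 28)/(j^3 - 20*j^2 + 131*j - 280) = (j - 4)/(j^2 - 13*j + 40)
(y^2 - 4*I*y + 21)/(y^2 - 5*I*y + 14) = (y + 3*I)/(y + 2*I)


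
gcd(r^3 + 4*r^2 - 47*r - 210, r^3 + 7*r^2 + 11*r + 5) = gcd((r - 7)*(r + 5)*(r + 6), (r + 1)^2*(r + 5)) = r + 5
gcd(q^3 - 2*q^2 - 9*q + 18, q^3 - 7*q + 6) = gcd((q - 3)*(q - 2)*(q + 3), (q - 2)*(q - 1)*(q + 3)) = q^2 + q - 6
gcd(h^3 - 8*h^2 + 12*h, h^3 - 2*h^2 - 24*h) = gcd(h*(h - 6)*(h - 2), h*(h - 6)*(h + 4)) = h^2 - 6*h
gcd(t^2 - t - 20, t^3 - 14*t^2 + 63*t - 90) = t - 5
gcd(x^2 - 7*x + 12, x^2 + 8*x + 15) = 1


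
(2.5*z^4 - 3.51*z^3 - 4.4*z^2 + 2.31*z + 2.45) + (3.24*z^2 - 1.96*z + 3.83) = 2.5*z^4 - 3.51*z^3 - 1.16*z^2 + 0.35*z + 6.28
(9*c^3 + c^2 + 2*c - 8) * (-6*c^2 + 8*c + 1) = -54*c^5 + 66*c^4 + 5*c^3 + 65*c^2 - 62*c - 8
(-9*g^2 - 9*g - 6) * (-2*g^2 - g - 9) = 18*g^4 + 27*g^3 + 102*g^2 + 87*g + 54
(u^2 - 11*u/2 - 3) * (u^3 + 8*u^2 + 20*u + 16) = u^5 + 5*u^4/2 - 27*u^3 - 118*u^2 - 148*u - 48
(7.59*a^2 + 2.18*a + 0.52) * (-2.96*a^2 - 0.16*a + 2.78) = -22.4664*a^4 - 7.6672*a^3 + 19.2122*a^2 + 5.9772*a + 1.4456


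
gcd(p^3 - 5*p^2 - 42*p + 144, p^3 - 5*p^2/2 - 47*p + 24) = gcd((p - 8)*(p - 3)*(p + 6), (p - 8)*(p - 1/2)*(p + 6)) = p^2 - 2*p - 48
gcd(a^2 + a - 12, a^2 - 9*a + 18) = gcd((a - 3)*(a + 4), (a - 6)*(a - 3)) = a - 3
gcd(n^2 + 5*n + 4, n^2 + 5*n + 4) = n^2 + 5*n + 4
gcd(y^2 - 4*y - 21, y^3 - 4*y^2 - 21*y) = y^2 - 4*y - 21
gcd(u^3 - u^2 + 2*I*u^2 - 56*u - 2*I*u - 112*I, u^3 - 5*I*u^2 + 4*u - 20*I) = u + 2*I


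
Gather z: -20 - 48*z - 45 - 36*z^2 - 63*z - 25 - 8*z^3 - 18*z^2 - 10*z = -8*z^3 - 54*z^2 - 121*z - 90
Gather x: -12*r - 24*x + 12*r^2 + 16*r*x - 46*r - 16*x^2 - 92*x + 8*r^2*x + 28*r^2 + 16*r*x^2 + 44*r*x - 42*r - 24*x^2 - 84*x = 40*r^2 - 100*r + x^2*(16*r - 40) + x*(8*r^2 + 60*r - 200)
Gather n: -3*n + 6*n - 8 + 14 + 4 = 3*n + 10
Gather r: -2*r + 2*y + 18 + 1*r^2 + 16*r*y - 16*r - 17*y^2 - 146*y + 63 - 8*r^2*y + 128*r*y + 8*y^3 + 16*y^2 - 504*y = r^2*(1 - 8*y) + r*(144*y - 18) + 8*y^3 - y^2 - 648*y + 81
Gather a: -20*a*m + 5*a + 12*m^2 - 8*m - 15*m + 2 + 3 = a*(5 - 20*m) + 12*m^2 - 23*m + 5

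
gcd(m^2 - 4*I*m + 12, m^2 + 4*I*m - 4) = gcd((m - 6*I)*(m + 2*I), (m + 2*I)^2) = m + 2*I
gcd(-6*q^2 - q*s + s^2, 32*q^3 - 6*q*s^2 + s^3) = 2*q + s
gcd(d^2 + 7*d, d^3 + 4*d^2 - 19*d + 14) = d + 7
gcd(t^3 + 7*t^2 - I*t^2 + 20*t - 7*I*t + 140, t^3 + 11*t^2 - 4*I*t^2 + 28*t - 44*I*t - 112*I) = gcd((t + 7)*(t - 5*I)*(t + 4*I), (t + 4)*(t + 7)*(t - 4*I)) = t + 7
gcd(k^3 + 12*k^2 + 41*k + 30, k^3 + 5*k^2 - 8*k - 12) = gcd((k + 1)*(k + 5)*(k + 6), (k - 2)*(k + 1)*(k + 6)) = k^2 + 7*k + 6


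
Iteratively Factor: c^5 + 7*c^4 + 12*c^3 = (c)*(c^4 + 7*c^3 + 12*c^2) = c^2*(c^3 + 7*c^2 + 12*c) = c^3*(c^2 + 7*c + 12) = c^3*(c + 4)*(c + 3)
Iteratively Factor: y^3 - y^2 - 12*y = (y + 3)*(y^2 - 4*y) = (y - 4)*(y + 3)*(y)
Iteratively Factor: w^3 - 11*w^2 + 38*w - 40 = (w - 2)*(w^2 - 9*w + 20) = (w - 4)*(w - 2)*(w - 5)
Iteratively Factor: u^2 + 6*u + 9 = (u + 3)*(u + 3)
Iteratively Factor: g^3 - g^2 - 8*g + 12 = (g - 2)*(g^2 + g - 6) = (g - 2)^2*(g + 3)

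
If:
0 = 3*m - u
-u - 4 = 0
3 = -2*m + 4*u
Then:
No Solution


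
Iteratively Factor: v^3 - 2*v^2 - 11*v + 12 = (v - 1)*(v^2 - v - 12) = (v - 1)*(v + 3)*(v - 4)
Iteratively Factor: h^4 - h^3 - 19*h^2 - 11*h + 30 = (h + 2)*(h^3 - 3*h^2 - 13*h + 15) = (h + 2)*(h + 3)*(h^2 - 6*h + 5) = (h - 5)*(h + 2)*(h + 3)*(h - 1)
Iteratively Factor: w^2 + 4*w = (w + 4)*(w)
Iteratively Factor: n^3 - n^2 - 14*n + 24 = (n + 4)*(n^2 - 5*n + 6) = (n - 2)*(n + 4)*(n - 3)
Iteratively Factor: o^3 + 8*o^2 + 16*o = (o)*(o^2 + 8*o + 16) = o*(o + 4)*(o + 4)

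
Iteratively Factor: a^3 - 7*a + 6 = (a - 2)*(a^2 + 2*a - 3) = (a - 2)*(a - 1)*(a + 3)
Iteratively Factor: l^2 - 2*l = (l)*(l - 2)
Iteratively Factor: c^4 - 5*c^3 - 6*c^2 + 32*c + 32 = (c + 1)*(c^3 - 6*c^2 + 32) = (c - 4)*(c + 1)*(c^2 - 2*c - 8) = (c - 4)^2*(c + 1)*(c + 2)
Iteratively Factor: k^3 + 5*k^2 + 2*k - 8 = (k - 1)*(k^2 + 6*k + 8) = (k - 1)*(k + 2)*(k + 4)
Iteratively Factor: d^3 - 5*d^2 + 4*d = (d - 1)*(d^2 - 4*d) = d*(d - 1)*(d - 4)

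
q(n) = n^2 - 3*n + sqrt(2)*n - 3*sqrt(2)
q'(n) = 2*n - 3 + sqrt(2)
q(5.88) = 21.01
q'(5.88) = 10.17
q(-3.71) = 15.40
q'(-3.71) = -9.01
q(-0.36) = -3.54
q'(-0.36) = -2.31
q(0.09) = -4.38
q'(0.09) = -1.41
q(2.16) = -3.00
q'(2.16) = 2.73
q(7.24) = 36.69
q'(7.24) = 12.89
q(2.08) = -3.21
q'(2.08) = 2.57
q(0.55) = -4.81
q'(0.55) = -0.49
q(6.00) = 22.24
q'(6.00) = 10.41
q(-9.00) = 91.03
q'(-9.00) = -19.59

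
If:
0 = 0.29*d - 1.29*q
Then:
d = 4.44827586206897*q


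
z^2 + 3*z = z*(z + 3)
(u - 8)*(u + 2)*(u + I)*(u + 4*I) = u^4 - 6*u^3 + 5*I*u^3 - 20*u^2 - 30*I*u^2 + 24*u - 80*I*u + 64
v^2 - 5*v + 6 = (v - 3)*(v - 2)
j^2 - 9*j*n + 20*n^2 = (j - 5*n)*(j - 4*n)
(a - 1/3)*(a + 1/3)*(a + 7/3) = a^3 + 7*a^2/3 - a/9 - 7/27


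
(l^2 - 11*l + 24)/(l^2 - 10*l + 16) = (l - 3)/(l - 2)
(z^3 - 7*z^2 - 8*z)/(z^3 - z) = (z - 8)/(z - 1)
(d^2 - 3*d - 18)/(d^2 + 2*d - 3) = (d - 6)/(d - 1)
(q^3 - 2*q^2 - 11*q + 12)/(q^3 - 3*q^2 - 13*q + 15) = (q - 4)/(q - 5)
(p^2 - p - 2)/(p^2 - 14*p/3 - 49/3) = 3*(-p^2 + p + 2)/(-3*p^2 + 14*p + 49)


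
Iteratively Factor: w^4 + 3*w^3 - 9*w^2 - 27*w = (w + 3)*(w^3 - 9*w) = w*(w + 3)*(w^2 - 9) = w*(w + 3)^2*(w - 3)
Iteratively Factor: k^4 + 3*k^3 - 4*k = (k)*(k^3 + 3*k^2 - 4) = k*(k - 1)*(k^2 + 4*k + 4) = k*(k - 1)*(k + 2)*(k + 2)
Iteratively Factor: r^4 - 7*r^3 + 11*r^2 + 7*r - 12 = (r - 3)*(r^3 - 4*r^2 - r + 4) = (r - 3)*(r - 1)*(r^2 - 3*r - 4) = (r - 3)*(r - 1)*(r + 1)*(r - 4)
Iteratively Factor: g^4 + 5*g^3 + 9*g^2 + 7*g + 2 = (g + 1)*(g^3 + 4*g^2 + 5*g + 2) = (g + 1)^2*(g^2 + 3*g + 2) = (g + 1)^2*(g + 2)*(g + 1)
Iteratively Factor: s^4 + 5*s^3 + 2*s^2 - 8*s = (s - 1)*(s^3 + 6*s^2 + 8*s) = (s - 1)*(s + 2)*(s^2 + 4*s) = s*(s - 1)*(s + 2)*(s + 4)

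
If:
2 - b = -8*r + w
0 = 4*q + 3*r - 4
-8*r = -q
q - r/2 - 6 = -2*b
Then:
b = 18/7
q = 32/35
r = 4/35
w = 12/35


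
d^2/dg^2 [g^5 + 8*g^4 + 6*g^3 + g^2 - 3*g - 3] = 20*g^3 + 96*g^2 + 36*g + 2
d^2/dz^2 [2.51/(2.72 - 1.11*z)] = -6.185142/(1.11*z - 2.72)^3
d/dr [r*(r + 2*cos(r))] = -2*r*sin(r) + 2*r + 2*cos(r)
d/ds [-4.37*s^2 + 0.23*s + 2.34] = 0.23 - 8.74*s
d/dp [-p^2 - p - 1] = -2*p - 1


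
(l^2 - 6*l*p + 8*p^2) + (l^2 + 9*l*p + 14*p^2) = 2*l^2 + 3*l*p + 22*p^2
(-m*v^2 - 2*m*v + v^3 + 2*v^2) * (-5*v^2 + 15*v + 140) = 5*m*v^4 - 5*m*v^3 - 170*m*v^2 - 280*m*v - 5*v^5 + 5*v^4 + 170*v^3 + 280*v^2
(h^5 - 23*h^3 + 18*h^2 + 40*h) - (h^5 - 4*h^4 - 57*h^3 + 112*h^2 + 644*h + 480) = 4*h^4 + 34*h^3 - 94*h^2 - 604*h - 480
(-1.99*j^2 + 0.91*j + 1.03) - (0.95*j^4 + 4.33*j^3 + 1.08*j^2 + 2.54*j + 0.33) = -0.95*j^4 - 4.33*j^3 - 3.07*j^2 - 1.63*j + 0.7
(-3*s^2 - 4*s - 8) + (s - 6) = -3*s^2 - 3*s - 14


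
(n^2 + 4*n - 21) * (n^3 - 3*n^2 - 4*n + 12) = n^5 + n^4 - 37*n^3 + 59*n^2 + 132*n - 252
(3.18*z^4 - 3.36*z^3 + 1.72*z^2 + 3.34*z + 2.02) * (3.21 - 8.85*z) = -28.143*z^5 + 39.9438*z^4 - 26.0076*z^3 - 24.0378*z^2 - 7.1556*z + 6.4842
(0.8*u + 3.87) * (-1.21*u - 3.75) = -0.968*u^2 - 7.6827*u - 14.5125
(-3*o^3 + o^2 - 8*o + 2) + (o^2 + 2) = -3*o^3 + 2*o^2 - 8*o + 4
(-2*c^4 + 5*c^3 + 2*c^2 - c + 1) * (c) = -2*c^5 + 5*c^4 + 2*c^3 - c^2 + c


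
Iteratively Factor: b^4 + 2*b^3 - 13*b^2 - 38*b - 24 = (b + 3)*(b^3 - b^2 - 10*b - 8) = (b + 2)*(b + 3)*(b^2 - 3*b - 4) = (b + 1)*(b + 2)*(b + 3)*(b - 4)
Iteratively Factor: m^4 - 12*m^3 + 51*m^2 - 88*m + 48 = (m - 4)*(m^3 - 8*m^2 + 19*m - 12) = (m - 4)^2*(m^2 - 4*m + 3) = (m - 4)^2*(m - 1)*(m - 3)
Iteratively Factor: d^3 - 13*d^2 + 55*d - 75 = (d - 5)*(d^2 - 8*d + 15) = (d - 5)*(d - 3)*(d - 5)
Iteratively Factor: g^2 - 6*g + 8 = (g - 4)*(g - 2)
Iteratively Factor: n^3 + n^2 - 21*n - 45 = (n - 5)*(n^2 + 6*n + 9) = (n - 5)*(n + 3)*(n + 3)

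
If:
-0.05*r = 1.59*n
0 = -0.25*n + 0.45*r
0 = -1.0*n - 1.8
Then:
No Solution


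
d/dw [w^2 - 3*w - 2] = 2*w - 3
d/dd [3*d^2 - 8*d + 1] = 6*d - 8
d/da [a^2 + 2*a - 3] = 2*a + 2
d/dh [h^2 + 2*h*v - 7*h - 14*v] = 2*h + 2*v - 7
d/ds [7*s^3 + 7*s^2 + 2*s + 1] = 21*s^2 + 14*s + 2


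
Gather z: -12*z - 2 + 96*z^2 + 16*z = 96*z^2 + 4*z - 2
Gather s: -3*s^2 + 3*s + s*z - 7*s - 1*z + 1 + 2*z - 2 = -3*s^2 + s*(z - 4) + z - 1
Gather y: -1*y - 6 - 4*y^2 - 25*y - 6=-4*y^2 - 26*y - 12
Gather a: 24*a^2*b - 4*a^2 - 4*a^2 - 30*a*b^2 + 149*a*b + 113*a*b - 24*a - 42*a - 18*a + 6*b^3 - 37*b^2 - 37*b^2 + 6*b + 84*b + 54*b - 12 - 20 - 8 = a^2*(24*b - 8) + a*(-30*b^2 + 262*b - 84) + 6*b^3 - 74*b^2 + 144*b - 40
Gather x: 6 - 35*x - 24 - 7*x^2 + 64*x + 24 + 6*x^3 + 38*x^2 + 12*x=6*x^3 + 31*x^2 + 41*x + 6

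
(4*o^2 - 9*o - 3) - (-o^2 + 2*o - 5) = 5*o^2 - 11*o + 2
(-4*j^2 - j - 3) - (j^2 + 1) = -5*j^2 - j - 4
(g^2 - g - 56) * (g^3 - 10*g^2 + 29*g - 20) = g^5 - 11*g^4 - 17*g^3 + 511*g^2 - 1604*g + 1120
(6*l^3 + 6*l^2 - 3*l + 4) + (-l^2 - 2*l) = 6*l^3 + 5*l^2 - 5*l + 4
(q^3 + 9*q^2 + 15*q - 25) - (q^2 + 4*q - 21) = q^3 + 8*q^2 + 11*q - 4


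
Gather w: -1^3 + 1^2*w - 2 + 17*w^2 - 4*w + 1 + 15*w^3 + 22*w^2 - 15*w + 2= 15*w^3 + 39*w^2 - 18*w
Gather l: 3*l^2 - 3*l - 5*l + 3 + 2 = 3*l^2 - 8*l + 5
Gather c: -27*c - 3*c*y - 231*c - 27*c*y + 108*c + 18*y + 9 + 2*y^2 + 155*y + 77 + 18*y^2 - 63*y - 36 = c*(-30*y - 150) + 20*y^2 + 110*y + 50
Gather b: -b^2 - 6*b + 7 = -b^2 - 6*b + 7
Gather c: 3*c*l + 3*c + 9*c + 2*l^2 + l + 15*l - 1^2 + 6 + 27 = c*(3*l + 12) + 2*l^2 + 16*l + 32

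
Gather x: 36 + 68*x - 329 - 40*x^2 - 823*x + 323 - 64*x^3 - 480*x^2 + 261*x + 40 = -64*x^3 - 520*x^2 - 494*x + 70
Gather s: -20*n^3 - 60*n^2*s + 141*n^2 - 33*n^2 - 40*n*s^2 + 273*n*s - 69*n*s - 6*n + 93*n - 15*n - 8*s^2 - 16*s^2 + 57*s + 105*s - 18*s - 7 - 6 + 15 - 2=-20*n^3 + 108*n^2 + 72*n + s^2*(-40*n - 24) + s*(-60*n^2 + 204*n + 144)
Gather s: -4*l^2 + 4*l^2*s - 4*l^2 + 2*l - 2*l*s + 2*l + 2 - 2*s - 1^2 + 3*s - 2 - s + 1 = -8*l^2 + 4*l + s*(4*l^2 - 2*l)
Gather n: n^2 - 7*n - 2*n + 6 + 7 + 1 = n^2 - 9*n + 14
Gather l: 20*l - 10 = 20*l - 10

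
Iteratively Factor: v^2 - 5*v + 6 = (v - 2)*(v - 3)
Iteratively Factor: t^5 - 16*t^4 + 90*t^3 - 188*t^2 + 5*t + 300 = (t - 4)*(t^4 - 12*t^3 + 42*t^2 - 20*t - 75) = (t - 4)*(t + 1)*(t^3 - 13*t^2 + 55*t - 75) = (t - 5)*(t - 4)*(t + 1)*(t^2 - 8*t + 15) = (t - 5)^2*(t - 4)*(t + 1)*(t - 3)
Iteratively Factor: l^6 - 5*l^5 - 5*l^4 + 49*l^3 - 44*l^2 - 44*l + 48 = (l - 2)*(l^5 - 3*l^4 - 11*l^3 + 27*l^2 + 10*l - 24) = (l - 2)*(l + 3)*(l^4 - 6*l^3 + 7*l^2 + 6*l - 8) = (l - 2)^2*(l + 3)*(l^3 - 4*l^2 - l + 4) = (l - 2)^2*(l + 1)*(l + 3)*(l^2 - 5*l + 4) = (l - 4)*(l - 2)^2*(l + 1)*(l + 3)*(l - 1)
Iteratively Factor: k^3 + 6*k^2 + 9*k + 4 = (k + 1)*(k^2 + 5*k + 4) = (k + 1)*(k + 4)*(k + 1)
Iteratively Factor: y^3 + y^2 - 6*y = (y + 3)*(y^2 - 2*y) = y*(y + 3)*(y - 2)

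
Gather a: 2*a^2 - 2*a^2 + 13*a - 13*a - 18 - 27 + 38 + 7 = 0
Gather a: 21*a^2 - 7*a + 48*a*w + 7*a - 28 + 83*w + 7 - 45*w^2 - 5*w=21*a^2 + 48*a*w - 45*w^2 + 78*w - 21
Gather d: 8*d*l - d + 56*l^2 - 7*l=d*(8*l - 1) + 56*l^2 - 7*l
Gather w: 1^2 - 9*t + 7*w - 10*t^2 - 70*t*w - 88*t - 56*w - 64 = -10*t^2 - 97*t + w*(-70*t - 49) - 63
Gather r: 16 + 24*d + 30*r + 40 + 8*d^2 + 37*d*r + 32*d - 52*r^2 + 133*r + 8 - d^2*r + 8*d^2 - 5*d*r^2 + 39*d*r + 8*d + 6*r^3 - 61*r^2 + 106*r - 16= 16*d^2 + 64*d + 6*r^3 + r^2*(-5*d - 113) + r*(-d^2 + 76*d + 269) + 48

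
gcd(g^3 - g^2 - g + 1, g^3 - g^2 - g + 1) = g^3 - g^2 - g + 1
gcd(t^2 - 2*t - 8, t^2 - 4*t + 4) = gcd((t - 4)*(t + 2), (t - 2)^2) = 1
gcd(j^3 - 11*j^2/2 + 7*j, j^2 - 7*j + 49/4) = j - 7/2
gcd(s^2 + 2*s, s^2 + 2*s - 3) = 1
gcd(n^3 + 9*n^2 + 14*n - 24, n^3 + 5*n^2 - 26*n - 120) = n^2 + 10*n + 24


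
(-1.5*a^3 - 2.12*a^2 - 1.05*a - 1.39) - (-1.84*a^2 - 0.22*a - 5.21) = -1.5*a^3 - 0.28*a^2 - 0.83*a + 3.82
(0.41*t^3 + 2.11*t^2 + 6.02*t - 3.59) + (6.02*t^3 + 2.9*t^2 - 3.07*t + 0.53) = 6.43*t^3 + 5.01*t^2 + 2.95*t - 3.06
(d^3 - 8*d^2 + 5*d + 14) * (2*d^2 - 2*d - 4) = 2*d^5 - 18*d^4 + 22*d^3 + 50*d^2 - 48*d - 56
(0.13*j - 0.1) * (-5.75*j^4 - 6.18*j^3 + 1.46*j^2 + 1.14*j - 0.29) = -0.7475*j^5 - 0.2284*j^4 + 0.8078*j^3 + 0.00220000000000001*j^2 - 0.1517*j + 0.029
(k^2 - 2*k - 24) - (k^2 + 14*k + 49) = -16*k - 73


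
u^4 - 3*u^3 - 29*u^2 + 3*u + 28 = (u - 7)*(u - 1)*(u + 1)*(u + 4)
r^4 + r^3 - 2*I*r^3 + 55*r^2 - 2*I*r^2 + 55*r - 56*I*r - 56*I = (r + 1)*(r - 8*I)*(r - I)*(r + 7*I)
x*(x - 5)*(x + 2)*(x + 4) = x^4 + x^3 - 22*x^2 - 40*x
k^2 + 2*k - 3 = (k - 1)*(k + 3)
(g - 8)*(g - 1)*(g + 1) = g^3 - 8*g^2 - g + 8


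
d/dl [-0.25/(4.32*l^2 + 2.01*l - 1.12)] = (2.16*l + 0.5025)/(4.32*l^2 + 2.01*l - 1.12)^2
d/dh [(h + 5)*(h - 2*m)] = 2*h - 2*m + 5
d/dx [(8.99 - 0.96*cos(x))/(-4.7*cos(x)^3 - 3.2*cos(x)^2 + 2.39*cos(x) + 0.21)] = (9.024*cos(x)^3 - 123.687*cos(x)^2 - 57.536*cos(x) + 21.6877)*sin(x)/(22.09*cos(x)^6 + 30.08*cos(x)^5 - 12.226*cos(x)^4 - 17.27*cos(x)^3 + 4.3681*cos(x)^2 + 1.0038*cos(x) + 0.0441)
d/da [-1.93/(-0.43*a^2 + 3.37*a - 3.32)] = (6.5041 - 1.6598*a)/(0.43*a^2 - 3.37*a + 3.32)^2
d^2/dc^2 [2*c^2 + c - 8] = 4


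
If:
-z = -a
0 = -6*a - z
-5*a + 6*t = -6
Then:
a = 0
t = -1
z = 0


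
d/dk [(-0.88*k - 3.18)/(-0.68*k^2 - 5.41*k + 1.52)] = (0.5984*k^2 + 4.7608*k - (0.88*k + 3.18)*(1.36*k + 5.41) - 1.3376)/(0.68*k^2 + 5.41*k - 1.52)^2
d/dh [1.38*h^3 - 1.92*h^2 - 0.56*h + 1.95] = 4.14*h^2 - 3.84*h - 0.56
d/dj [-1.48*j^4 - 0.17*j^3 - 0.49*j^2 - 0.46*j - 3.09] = -5.92*j^3 - 0.51*j^2 - 0.98*j - 0.46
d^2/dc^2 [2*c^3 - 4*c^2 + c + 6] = 12*c - 8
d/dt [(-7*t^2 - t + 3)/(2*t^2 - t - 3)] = 3*(3*t^2 + 10*t + 2)/(4*t^4 - 4*t^3 - 11*t^2 + 6*t + 9)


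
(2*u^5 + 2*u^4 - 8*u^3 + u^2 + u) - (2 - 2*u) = 2*u^5 + 2*u^4 - 8*u^3 + u^2 + 3*u - 2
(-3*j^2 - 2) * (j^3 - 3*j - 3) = -3*j^5 + 7*j^3 + 9*j^2 + 6*j + 6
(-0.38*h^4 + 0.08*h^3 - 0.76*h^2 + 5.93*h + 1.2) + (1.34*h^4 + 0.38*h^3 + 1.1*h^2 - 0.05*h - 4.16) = 0.96*h^4 + 0.46*h^3 + 0.34*h^2 + 5.88*h - 2.96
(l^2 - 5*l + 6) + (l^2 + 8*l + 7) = 2*l^2 + 3*l + 13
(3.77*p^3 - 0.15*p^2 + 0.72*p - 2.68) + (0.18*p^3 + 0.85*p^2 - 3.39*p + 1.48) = 3.95*p^3 + 0.7*p^2 - 2.67*p - 1.2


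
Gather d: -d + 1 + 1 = 2 - d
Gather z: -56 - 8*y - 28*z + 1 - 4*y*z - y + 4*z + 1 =-9*y + z*(-4*y - 24) - 54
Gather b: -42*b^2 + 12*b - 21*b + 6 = -42*b^2 - 9*b + 6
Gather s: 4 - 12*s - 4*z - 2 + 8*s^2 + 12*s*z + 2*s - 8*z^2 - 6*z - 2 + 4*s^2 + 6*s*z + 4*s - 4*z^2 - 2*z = 12*s^2 + s*(18*z - 6) - 12*z^2 - 12*z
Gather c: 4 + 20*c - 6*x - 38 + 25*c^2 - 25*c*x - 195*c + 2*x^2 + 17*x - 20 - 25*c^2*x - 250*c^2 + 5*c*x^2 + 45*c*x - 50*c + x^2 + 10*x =c^2*(-25*x - 225) + c*(5*x^2 + 20*x - 225) + 3*x^2 + 21*x - 54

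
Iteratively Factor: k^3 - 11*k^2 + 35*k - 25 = (k - 5)*(k^2 - 6*k + 5) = (k - 5)^2*(k - 1)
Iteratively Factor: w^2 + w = (w)*(w + 1)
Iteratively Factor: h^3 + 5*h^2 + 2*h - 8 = (h + 4)*(h^2 + h - 2) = (h + 2)*(h + 4)*(h - 1)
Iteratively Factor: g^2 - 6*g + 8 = (g - 4)*(g - 2)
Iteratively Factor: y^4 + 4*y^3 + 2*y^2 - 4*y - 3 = (y + 3)*(y^3 + y^2 - y - 1) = (y - 1)*(y + 3)*(y^2 + 2*y + 1) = (y - 1)*(y + 1)*(y + 3)*(y + 1)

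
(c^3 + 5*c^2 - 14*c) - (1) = c^3 + 5*c^2 - 14*c - 1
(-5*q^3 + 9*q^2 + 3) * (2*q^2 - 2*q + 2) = -10*q^5 + 28*q^4 - 28*q^3 + 24*q^2 - 6*q + 6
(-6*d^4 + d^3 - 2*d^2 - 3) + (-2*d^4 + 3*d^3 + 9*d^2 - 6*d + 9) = -8*d^4 + 4*d^3 + 7*d^2 - 6*d + 6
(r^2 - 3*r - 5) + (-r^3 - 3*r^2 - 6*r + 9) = -r^3 - 2*r^2 - 9*r + 4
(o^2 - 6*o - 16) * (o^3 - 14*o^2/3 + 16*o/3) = o^5 - 32*o^4/3 + 52*o^3/3 + 128*o^2/3 - 256*o/3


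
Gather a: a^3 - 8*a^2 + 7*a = a^3 - 8*a^2 + 7*a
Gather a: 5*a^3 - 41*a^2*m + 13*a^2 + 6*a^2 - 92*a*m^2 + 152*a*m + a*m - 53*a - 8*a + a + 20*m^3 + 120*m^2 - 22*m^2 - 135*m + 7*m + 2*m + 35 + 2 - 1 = 5*a^3 + a^2*(19 - 41*m) + a*(-92*m^2 + 153*m - 60) + 20*m^3 + 98*m^2 - 126*m + 36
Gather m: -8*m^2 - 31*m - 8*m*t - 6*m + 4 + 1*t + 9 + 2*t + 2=-8*m^2 + m*(-8*t - 37) + 3*t + 15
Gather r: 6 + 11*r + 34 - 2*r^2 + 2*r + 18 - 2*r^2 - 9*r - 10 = -4*r^2 + 4*r + 48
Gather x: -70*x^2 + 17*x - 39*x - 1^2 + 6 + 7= -70*x^2 - 22*x + 12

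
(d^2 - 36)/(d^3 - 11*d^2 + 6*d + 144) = (d + 6)/(d^2 - 5*d - 24)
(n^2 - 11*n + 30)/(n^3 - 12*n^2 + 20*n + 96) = (n - 5)/(n^2 - 6*n - 16)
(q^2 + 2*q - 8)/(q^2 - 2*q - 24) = (q - 2)/(q - 6)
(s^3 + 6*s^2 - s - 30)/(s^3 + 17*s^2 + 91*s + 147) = (s^2 + 3*s - 10)/(s^2 + 14*s + 49)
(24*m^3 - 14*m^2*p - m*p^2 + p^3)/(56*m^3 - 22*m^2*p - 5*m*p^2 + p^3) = (-3*m + p)/(-7*m + p)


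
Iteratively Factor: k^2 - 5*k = (k)*(k - 5)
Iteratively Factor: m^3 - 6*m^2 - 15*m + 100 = (m - 5)*(m^2 - m - 20) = (m - 5)*(m + 4)*(m - 5)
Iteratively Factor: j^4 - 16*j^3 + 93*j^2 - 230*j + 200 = (j - 2)*(j^3 - 14*j^2 + 65*j - 100) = (j - 4)*(j - 2)*(j^2 - 10*j + 25) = (j - 5)*(j - 4)*(j - 2)*(j - 5)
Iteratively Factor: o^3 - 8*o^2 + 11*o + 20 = (o - 5)*(o^2 - 3*o - 4) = (o - 5)*(o + 1)*(o - 4)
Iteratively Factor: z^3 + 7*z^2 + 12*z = (z)*(z^2 + 7*z + 12) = z*(z + 4)*(z + 3)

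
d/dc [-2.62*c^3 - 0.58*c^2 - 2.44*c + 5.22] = -7.86*c^2 - 1.16*c - 2.44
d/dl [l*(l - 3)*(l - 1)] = 3*l^2 - 8*l + 3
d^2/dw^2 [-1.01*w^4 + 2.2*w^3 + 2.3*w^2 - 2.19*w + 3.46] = -12.12*w^2 + 13.2*w + 4.6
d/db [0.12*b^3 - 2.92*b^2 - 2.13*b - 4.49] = 0.36*b^2 - 5.84*b - 2.13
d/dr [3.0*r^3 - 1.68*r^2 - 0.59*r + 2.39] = 9.0*r^2 - 3.36*r - 0.59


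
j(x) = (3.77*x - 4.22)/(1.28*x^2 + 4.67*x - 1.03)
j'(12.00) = -0.01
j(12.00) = 0.17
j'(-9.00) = -0.13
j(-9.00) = -0.63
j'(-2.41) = -1.63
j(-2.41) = 2.74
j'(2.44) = 0.04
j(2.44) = 0.28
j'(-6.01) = -0.76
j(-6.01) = -1.57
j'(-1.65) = -0.55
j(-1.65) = 1.99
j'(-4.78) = -4.21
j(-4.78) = -3.77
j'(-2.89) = -3.79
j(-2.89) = 3.94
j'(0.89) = 1.26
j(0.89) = -0.21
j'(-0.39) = 1.54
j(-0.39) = 2.14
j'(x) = (-2.56*x - 4.67)*(3.77*x - 4.22)/(1.28*x^2 + 4.67*x - 1.03)^2 + 3.77/(1.28*x^2 + 4.67*x - 1.03) = (-4.8256*x^2 + 10.8032*x + 15.8243)/(1.6384*x^4 + 11.9552*x^3 + 19.1721*x^2 - 9.6202*x + 1.0609)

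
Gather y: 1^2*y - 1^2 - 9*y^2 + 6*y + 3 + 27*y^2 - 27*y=18*y^2 - 20*y + 2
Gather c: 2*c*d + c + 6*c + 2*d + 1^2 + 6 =c*(2*d + 7) + 2*d + 7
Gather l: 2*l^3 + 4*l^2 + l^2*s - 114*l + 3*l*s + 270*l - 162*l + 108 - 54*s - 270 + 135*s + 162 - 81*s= 2*l^3 + l^2*(s + 4) + l*(3*s - 6)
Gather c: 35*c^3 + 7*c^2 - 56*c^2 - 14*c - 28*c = 35*c^3 - 49*c^2 - 42*c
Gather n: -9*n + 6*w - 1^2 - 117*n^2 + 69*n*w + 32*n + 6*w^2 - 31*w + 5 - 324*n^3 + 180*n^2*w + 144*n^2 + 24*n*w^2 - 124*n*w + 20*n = -324*n^3 + n^2*(180*w + 27) + n*(24*w^2 - 55*w + 43) + 6*w^2 - 25*w + 4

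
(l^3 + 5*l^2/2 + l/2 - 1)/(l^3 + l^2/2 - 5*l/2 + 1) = (l + 1)/(l - 1)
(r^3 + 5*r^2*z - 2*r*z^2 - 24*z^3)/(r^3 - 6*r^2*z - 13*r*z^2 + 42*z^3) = (-r - 4*z)/(-r + 7*z)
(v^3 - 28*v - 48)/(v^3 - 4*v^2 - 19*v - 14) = (v^2 - 2*v - 24)/(v^2 - 6*v - 7)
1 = 1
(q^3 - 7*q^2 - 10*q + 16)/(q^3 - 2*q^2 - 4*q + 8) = (q^2 - 9*q + 8)/(q^2 - 4*q + 4)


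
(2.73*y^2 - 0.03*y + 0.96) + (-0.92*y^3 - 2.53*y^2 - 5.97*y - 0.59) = -0.92*y^3 + 0.2*y^2 - 6.0*y + 0.37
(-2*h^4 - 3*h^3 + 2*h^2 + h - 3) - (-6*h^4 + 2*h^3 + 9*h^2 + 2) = 4*h^4 - 5*h^3 - 7*h^2 + h - 5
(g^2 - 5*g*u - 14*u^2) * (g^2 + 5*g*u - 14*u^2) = g^4 - 53*g^2*u^2 + 196*u^4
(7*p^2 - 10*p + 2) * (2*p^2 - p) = 14*p^4 - 27*p^3 + 14*p^2 - 2*p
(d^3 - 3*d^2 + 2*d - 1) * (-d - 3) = -d^4 + 7*d^2 - 5*d + 3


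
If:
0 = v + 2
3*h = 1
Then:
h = 1/3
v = -2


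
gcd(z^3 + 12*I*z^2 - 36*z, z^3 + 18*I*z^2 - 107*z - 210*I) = z + 6*I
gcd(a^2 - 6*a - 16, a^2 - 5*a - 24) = a - 8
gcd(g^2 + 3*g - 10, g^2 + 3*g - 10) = g^2 + 3*g - 10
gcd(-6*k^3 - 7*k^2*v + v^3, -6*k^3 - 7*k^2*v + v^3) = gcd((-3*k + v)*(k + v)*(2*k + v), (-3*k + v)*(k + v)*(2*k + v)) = -6*k^3 - 7*k^2*v + v^3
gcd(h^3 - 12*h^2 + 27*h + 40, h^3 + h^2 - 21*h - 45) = h - 5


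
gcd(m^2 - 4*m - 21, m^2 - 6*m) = 1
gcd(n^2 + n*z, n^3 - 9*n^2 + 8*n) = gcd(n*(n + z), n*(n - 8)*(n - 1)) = n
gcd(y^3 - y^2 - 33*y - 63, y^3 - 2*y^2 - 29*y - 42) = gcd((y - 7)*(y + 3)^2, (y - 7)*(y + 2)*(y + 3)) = y^2 - 4*y - 21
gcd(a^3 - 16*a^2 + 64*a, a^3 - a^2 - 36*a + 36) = 1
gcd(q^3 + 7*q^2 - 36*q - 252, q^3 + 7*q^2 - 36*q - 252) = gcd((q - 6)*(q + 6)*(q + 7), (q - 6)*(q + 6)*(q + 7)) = q^3 + 7*q^2 - 36*q - 252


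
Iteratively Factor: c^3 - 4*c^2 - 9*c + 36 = (c - 4)*(c^2 - 9) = (c - 4)*(c - 3)*(c + 3)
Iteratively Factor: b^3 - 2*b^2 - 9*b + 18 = (b - 2)*(b^2 - 9) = (b - 3)*(b - 2)*(b + 3)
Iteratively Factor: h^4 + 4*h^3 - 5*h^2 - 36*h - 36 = (h - 3)*(h^3 + 7*h^2 + 16*h + 12) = (h - 3)*(h + 3)*(h^2 + 4*h + 4) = (h - 3)*(h + 2)*(h + 3)*(h + 2)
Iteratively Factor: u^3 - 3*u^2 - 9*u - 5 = (u - 5)*(u^2 + 2*u + 1) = (u - 5)*(u + 1)*(u + 1)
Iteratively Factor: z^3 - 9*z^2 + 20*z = (z)*(z^2 - 9*z + 20) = z*(z - 4)*(z - 5)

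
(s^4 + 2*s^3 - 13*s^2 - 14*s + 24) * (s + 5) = s^5 + 7*s^4 - 3*s^3 - 79*s^2 - 46*s + 120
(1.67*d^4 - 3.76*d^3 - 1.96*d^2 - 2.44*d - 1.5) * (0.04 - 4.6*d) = -7.682*d^5 + 17.3628*d^4 + 8.8656*d^3 + 11.1456*d^2 + 6.8024*d - 0.06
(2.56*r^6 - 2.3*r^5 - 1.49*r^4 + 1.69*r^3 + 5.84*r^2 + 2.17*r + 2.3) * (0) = 0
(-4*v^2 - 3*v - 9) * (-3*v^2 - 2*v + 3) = 12*v^4 + 17*v^3 + 21*v^2 + 9*v - 27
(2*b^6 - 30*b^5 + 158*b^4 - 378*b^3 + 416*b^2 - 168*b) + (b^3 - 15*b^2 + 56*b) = 2*b^6 - 30*b^5 + 158*b^4 - 377*b^3 + 401*b^2 - 112*b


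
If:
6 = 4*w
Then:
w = 3/2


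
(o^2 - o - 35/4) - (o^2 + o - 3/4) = -2*o - 8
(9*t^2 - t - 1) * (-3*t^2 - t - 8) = -27*t^4 - 6*t^3 - 68*t^2 + 9*t + 8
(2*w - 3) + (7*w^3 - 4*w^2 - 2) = 7*w^3 - 4*w^2 + 2*w - 5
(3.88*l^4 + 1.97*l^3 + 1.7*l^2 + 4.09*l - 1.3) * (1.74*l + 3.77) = 6.7512*l^5 + 18.0554*l^4 + 10.3849*l^3 + 13.5256*l^2 + 13.1573*l - 4.901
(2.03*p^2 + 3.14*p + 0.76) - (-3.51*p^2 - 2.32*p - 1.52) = 5.54*p^2 + 5.46*p + 2.28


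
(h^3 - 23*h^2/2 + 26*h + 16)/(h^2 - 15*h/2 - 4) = h - 4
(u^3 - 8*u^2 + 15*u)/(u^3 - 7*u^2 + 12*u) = (u - 5)/(u - 4)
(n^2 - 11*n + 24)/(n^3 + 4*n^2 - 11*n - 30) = (n - 8)/(n^2 + 7*n + 10)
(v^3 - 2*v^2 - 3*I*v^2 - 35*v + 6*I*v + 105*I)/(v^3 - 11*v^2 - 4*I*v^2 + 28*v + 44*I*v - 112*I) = (v^2 + v*(5 - 3*I) - 15*I)/(v^2 - 4*v*(1 + I) + 16*I)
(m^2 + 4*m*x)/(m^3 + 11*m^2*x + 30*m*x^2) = (m + 4*x)/(m^2 + 11*m*x + 30*x^2)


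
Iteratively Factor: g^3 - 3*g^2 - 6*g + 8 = (g + 2)*(g^2 - 5*g + 4) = (g - 4)*(g + 2)*(g - 1)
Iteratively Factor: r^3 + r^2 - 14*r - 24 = (r - 4)*(r^2 + 5*r + 6) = (r - 4)*(r + 2)*(r + 3)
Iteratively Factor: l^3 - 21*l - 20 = (l - 5)*(l^2 + 5*l + 4) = (l - 5)*(l + 4)*(l + 1)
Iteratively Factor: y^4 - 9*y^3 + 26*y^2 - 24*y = (y)*(y^3 - 9*y^2 + 26*y - 24) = y*(y - 2)*(y^2 - 7*y + 12) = y*(y - 3)*(y - 2)*(y - 4)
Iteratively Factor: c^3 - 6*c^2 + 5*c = (c - 5)*(c^2 - c) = c*(c - 5)*(c - 1)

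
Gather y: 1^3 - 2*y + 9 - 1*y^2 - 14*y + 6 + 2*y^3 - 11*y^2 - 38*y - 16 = 2*y^3 - 12*y^2 - 54*y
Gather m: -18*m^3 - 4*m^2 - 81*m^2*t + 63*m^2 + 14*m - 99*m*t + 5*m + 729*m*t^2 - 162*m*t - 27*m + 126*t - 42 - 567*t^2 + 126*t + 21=-18*m^3 + m^2*(59 - 81*t) + m*(729*t^2 - 261*t - 8) - 567*t^2 + 252*t - 21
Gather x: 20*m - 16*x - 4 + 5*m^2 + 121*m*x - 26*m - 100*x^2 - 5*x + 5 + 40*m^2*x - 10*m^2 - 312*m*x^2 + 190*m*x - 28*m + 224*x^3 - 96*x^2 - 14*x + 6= -5*m^2 - 34*m + 224*x^3 + x^2*(-312*m - 196) + x*(40*m^2 + 311*m - 35) + 7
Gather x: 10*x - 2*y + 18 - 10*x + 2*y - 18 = 0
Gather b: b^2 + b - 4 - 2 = b^2 + b - 6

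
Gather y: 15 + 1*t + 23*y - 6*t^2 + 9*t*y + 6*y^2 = -6*t^2 + t + 6*y^2 + y*(9*t + 23) + 15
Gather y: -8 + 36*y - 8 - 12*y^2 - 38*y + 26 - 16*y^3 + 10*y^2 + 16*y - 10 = -16*y^3 - 2*y^2 + 14*y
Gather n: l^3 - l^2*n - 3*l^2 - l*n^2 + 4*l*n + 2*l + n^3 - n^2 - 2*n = l^3 - 3*l^2 + 2*l + n^3 + n^2*(-l - 1) + n*(-l^2 + 4*l - 2)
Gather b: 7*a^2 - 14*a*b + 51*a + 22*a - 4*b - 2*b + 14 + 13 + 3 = 7*a^2 + 73*a + b*(-14*a - 6) + 30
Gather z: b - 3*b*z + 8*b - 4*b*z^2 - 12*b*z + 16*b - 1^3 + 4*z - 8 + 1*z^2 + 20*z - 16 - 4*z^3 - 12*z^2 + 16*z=25*b - 4*z^3 + z^2*(-4*b - 11) + z*(40 - 15*b) - 25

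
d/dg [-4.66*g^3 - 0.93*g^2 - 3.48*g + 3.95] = -13.98*g^2 - 1.86*g - 3.48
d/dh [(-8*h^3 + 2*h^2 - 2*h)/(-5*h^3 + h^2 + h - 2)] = 2*(h^4 - 18*h^3 + 26*h^2 - 4*h + 2)/(25*h^6 - 10*h^5 - 9*h^4 + 22*h^3 - 3*h^2 - 4*h + 4)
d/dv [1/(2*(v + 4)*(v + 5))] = (-v - 9/2)/(v^4 + 18*v^3 + 121*v^2 + 360*v + 400)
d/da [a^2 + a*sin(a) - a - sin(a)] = a*cos(a) + 2*a - sqrt(2)*cos(a + pi/4) - 1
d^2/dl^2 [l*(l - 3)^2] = 6*l - 12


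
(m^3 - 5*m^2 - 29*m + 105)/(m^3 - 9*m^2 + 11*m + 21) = (m + 5)/(m + 1)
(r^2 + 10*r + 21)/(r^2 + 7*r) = (r + 3)/r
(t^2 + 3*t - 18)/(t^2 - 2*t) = (t^2 + 3*t - 18)/(t*(t - 2))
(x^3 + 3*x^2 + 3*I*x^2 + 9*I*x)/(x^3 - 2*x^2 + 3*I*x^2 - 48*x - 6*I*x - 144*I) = x*(x + 3)/(x^2 - 2*x - 48)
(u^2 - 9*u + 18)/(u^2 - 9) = (u - 6)/(u + 3)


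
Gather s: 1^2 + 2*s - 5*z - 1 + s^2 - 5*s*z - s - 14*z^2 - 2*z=s^2 + s*(1 - 5*z) - 14*z^2 - 7*z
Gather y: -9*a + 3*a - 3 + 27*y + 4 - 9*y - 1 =-6*a + 18*y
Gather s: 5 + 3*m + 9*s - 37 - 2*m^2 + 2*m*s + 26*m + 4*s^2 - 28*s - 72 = -2*m^2 + 29*m + 4*s^2 + s*(2*m - 19) - 104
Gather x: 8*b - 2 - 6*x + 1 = 8*b - 6*x - 1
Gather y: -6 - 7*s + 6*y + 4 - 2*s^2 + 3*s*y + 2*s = -2*s^2 - 5*s + y*(3*s + 6) - 2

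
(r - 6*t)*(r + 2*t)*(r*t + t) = r^3*t - 4*r^2*t^2 + r^2*t - 12*r*t^3 - 4*r*t^2 - 12*t^3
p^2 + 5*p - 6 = (p - 1)*(p + 6)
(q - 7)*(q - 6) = q^2 - 13*q + 42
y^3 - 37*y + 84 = (y - 4)*(y - 3)*(y + 7)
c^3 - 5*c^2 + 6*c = c*(c - 3)*(c - 2)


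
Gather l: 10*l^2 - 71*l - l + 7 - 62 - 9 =10*l^2 - 72*l - 64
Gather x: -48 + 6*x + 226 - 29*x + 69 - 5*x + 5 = 252 - 28*x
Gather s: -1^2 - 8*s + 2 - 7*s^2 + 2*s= -7*s^2 - 6*s + 1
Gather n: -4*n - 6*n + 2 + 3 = 5 - 10*n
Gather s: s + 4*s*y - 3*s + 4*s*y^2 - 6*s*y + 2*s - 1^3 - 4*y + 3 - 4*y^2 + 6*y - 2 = s*(4*y^2 - 2*y) - 4*y^2 + 2*y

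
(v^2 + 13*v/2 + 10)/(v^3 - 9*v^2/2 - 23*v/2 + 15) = (v + 4)/(v^2 - 7*v + 6)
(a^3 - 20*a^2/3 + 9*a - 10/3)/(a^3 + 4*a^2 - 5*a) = (3*a^2 - 17*a + 10)/(3*a*(a + 5))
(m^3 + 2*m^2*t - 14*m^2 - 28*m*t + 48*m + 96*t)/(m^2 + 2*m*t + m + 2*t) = (m^2 - 14*m + 48)/(m + 1)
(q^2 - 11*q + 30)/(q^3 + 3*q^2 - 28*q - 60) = (q - 6)/(q^2 + 8*q + 12)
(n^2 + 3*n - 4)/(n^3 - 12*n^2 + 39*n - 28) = (n + 4)/(n^2 - 11*n + 28)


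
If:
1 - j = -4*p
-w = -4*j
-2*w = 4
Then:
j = -1/2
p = -3/8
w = -2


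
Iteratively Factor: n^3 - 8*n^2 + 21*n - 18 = (n - 3)*(n^2 - 5*n + 6) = (n - 3)^2*(n - 2)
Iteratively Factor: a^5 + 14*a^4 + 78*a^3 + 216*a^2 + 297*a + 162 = (a + 2)*(a^4 + 12*a^3 + 54*a^2 + 108*a + 81) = (a + 2)*(a + 3)*(a^3 + 9*a^2 + 27*a + 27) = (a + 2)*(a + 3)^2*(a^2 + 6*a + 9) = (a + 2)*(a + 3)^3*(a + 3)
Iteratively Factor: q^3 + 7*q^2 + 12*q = (q + 3)*(q^2 + 4*q) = (q + 3)*(q + 4)*(q)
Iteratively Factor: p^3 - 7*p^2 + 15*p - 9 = (p - 3)*(p^2 - 4*p + 3) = (p - 3)^2*(p - 1)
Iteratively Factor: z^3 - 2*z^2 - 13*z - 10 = (z + 2)*(z^2 - 4*z - 5) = (z - 5)*(z + 2)*(z + 1)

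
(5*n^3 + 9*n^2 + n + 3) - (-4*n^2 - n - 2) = 5*n^3 + 13*n^2 + 2*n + 5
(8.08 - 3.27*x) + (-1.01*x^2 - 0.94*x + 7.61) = -1.01*x^2 - 4.21*x + 15.69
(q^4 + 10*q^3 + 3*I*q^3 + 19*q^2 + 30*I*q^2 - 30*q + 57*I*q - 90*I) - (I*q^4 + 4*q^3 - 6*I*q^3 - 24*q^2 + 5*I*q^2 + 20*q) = q^4 - I*q^4 + 6*q^3 + 9*I*q^3 + 43*q^2 + 25*I*q^2 - 50*q + 57*I*q - 90*I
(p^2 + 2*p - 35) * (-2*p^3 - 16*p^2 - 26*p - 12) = -2*p^5 - 20*p^4 + 12*p^3 + 496*p^2 + 886*p + 420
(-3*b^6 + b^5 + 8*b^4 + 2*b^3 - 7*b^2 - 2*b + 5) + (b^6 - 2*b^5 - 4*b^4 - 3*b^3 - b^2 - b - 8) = -2*b^6 - b^5 + 4*b^4 - b^3 - 8*b^2 - 3*b - 3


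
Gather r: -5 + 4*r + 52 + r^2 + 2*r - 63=r^2 + 6*r - 16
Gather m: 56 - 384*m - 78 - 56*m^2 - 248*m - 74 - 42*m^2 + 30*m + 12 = -98*m^2 - 602*m - 84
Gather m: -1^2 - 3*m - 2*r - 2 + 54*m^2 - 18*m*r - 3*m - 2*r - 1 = 54*m^2 + m*(-18*r - 6) - 4*r - 4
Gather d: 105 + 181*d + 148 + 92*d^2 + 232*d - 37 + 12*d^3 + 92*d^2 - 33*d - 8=12*d^3 + 184*d^2 + 380*d + 208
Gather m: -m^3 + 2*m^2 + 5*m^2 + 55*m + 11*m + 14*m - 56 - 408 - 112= -m^3 + 7*m^2 + 80*m - 576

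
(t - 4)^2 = t^2 - 8*t + 16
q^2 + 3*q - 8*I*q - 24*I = (q + 3)*(q - 8*I)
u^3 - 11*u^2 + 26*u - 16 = (u - 8)*(u - 2)*(u - 1)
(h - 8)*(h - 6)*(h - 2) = h^3 - 16*h^2 + 76*h - 96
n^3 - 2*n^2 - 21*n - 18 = (n - 6)*(n + 1)*(n + 3)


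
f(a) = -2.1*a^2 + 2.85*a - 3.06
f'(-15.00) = 65.85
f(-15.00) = -518.31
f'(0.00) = 2.85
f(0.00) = -3.06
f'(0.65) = 0.12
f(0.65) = -2.09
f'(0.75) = -0.30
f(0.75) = -2.10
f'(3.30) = -11.01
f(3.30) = -16.52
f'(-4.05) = 19.86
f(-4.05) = -49.05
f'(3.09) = -10.13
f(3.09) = -14.30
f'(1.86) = -4.96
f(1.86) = -5.02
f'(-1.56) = 9.40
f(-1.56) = -12.62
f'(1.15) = -1.98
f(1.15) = -2.56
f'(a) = 2.85 - 4.2*a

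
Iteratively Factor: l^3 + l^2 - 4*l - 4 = (l + 1)*(l^2 - 4) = (l + 1)*(l + 2)*(l - 2)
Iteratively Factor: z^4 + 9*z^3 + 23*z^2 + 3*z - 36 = (z - 1)*(z^3 + 10*z^2 + 33*z + 36) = (z - 1)*(z + 3)*(z^2 + 7*z + 12) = (z - 1)*(z + 3)*(z + 4)*(z + 3)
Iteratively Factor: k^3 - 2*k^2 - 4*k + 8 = (k - 2)*(k^2 - 4) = (k - 2)*(k + 2)*(k - 2)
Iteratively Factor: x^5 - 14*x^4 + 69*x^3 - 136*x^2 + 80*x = (x - 5)*(x^4 - 9*x^3 + 24*x^2 - 16*x) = (x - 5)*(x - 4)*(x^3 - 5*x^2 + 4*x) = x*(x - 5)*(x - 4)*(x^2 - 5*x + 4) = x*(x - 5)*(x - 4)^2*(x - 1)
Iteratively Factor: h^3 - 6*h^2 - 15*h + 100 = (h - 5)*(h^2 - h - 20) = (h - 5)^2*(h + 4)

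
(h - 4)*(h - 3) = h^2 - 7*h + 12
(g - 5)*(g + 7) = g^2 + 2*g - 35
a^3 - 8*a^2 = a^2*(a - 8)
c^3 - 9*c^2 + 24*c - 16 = (c - 4)^2*(c - 1)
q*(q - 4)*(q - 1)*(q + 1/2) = q^4 - 9*q^3/2 + 3*q^2/2 + 2*q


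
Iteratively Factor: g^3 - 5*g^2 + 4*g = (g - 4)*(g^2 - g) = (g - 4)*(g - 1)*(g)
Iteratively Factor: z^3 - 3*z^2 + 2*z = (z - 1)*(z^2 - 2*z) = (z - 2)*(z - 1)*(z)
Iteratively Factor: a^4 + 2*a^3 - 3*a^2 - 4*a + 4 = (a - 1)*(a^3 + 3*a^2 - 4) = (a - 1)*(a + 2)*(a^2 + a - 2) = (a - 1)*(a + 2)^2*(a - 1)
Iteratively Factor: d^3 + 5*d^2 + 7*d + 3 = (d + 1)*(d^2 + 4*d + 3) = (d + 1)*(d + 3)*(d + 1)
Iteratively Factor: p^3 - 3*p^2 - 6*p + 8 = (p + 2)*(p^2 - 5*p + 4) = (p - 4)*(p + 2)*(p - 1)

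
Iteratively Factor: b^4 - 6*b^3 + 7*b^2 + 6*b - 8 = (b - 1)*(b^3 - 5*b^2 + 2*b + 8) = (b - 1)*(b + 1)*(b^2 - 6*b + 8) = (b - 4)*(b - 1)*(b + 1)*(b - 2)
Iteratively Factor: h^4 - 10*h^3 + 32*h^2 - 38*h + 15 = (h - 1)*(h^3 - 9*h^2 + 23*h - 15) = (h - 1)^2*(h^2 - 8*h + 15) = (h - 5)*(h - 1)^2*(h - 3)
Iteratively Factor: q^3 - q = (q + 1)*(q^2 - q) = q*(q + 1)*(q - 1)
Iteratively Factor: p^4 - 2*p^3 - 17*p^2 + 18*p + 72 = (p + 3)*(p^3 - 5*p^2 - 2*p + 24) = (p + 2)*(p + 3)*(p^2 - 7*p + 12) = (p - 3)*(p + 2)*(p + 3)*(p - 4)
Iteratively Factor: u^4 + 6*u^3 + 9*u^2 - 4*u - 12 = (u + 2)*(u^3 + 4*u^2 + u - 6) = (u + 2)^2*(u^2 + 2*u - 3) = (u + 2)^2*(u + 3)*(u - 1)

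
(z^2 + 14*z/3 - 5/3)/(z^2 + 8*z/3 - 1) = (z + 5)/(z + 3)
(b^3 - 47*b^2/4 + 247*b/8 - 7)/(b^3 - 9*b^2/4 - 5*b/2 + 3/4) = (b^2 - 23*b/2 + 28)/(b^2 - 2*b - 3)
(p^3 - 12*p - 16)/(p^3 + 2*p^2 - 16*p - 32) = (p + 2)/(p + 4)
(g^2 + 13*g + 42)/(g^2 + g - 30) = (g + 7)/(g - 5)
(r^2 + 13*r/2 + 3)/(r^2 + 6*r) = (r + 1/2)/r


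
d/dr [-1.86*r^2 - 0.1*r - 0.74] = -3.72*r - 0.1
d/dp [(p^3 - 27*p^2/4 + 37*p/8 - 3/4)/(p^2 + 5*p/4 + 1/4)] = (32*p^4 + 80*p^3 - 394*p^2 - 60*p + 67)/(2*(16*p^4 + 40*p^3 + 33*p^2 + 10*p + 1))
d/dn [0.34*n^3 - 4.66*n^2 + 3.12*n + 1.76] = 1.02*n^2 - 9.32*n + 3.12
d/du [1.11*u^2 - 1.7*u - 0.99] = 2.22*u - 1.7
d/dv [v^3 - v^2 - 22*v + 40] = 3*v^2 - 2*v - 22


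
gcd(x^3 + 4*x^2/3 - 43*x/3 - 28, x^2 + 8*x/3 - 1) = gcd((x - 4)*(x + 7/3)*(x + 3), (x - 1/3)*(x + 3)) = x + 3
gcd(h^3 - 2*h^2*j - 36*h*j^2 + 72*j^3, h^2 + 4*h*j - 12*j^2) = h^2 + 4*h*j - 12*j^2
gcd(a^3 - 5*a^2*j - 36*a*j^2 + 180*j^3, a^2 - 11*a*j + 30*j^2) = a^2 - 11*a*j + 30*j^2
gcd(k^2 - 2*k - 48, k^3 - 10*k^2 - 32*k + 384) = k^2 - 2*k - 48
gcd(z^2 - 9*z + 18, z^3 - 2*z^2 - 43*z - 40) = 1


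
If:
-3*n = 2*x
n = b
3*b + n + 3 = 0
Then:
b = -3/4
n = -3/4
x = 9/8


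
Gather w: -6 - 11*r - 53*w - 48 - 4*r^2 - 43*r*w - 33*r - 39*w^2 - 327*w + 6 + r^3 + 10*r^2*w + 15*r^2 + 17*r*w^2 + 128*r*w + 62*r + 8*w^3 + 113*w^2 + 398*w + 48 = r^3 + 11*r^2 + 18*r + 8*w^3 + w^2*(17*r + 74) + w*(10*r^2 + 85*r + 18)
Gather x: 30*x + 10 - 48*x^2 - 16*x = -48*x^2 + 14*x + 10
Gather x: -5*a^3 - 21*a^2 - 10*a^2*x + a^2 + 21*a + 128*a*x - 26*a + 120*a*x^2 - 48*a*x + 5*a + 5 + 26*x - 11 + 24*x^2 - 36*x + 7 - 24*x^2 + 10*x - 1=-5*a^3 - 20*a^2 + 120*a*x^2 + x*(-10*a^2 + 80*a)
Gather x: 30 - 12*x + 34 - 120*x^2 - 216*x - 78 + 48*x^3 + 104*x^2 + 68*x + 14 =48*x^3 - 16*x^2 - 160*x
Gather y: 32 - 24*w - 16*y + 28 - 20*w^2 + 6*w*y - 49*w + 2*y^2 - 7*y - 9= -20*w^2 - 73*w + 2*y^2 + y*(6*w - 23) + 51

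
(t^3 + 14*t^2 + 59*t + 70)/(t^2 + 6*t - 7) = (t^2 + 7*t + 10)/(t - 1)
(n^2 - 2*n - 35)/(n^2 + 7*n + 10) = (n - 7)/(n + 2)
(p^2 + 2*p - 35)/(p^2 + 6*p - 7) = (p - 5)/(p - 1)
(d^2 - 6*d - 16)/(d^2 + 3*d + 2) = (d - 8)/(d + 1)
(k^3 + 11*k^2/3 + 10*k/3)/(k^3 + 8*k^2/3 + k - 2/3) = k*(3*k + 5)/(3*k^2 + 2*k - 1)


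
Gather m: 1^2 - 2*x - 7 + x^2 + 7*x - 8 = x^2 + 5*x - 14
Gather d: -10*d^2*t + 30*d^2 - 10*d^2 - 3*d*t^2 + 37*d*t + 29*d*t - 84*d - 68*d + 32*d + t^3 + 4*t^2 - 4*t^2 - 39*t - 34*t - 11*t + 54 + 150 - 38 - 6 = d^2*(20 - 10*t) + d*(-3*t^2 + 66*t - 120) + t^3 - 84*t + 160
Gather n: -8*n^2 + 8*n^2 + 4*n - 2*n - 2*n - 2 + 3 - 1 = 0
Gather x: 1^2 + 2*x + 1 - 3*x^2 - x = -3*x^2 + x + 2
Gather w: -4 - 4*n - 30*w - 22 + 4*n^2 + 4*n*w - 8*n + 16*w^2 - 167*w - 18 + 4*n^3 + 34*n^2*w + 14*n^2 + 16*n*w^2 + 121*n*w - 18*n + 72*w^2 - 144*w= 4*n^3 + 18*n^2 - 30*n + w^2*(16*n + 88) + w*(34*n^2 + 125*n - 341) - 44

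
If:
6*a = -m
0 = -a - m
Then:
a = 0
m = 0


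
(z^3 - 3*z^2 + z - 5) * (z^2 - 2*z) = z^5 - 5*z^4 + 7*z^3 - 7*z^2 + 10*z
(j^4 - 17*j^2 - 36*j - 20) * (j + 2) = j^5 + 2*j^4 - 17*j^3 - 70*j^2 - 92*j - 40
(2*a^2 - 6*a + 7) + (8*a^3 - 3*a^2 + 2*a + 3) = 8*a^3 - a^2 - 4*a + 10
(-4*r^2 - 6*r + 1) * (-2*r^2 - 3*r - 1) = 8*r^4 + 24*r^3 + 20*r^2 + 3*r - 1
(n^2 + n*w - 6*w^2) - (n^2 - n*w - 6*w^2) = 2*n*w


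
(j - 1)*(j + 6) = j^2 + 5*j - 6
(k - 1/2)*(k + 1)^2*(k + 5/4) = k^4 + 11*k^3/4 + 15*k^2/8 - k/2 - 5/8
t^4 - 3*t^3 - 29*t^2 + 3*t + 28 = (t - 7)*(t - 1)*(t + 1)*(t + 4)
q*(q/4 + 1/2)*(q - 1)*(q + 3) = q^4/4 + q^3 + q^2/4 - 3*q/2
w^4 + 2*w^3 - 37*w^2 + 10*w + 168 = (w - 4)*(w - 3)*(w + 2)*(w + 7)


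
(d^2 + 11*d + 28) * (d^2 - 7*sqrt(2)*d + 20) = d^4 - 7*sqrt(2)*d^3 + 11*d^3 - 77*sqrt(2)*d^2 + 48*d^2 - 196*sqrt(2)*d + 220*d + 560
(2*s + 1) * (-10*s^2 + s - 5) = -20*s^3 - 8*s^2 - 9*s - 5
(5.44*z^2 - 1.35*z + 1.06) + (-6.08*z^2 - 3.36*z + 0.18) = -0.64*z^2 - 4.71*z + 1.24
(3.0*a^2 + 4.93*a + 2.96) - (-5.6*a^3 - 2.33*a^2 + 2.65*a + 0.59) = 5.6*a^3 + 5.33*a^2 + 2.28*a + 2.37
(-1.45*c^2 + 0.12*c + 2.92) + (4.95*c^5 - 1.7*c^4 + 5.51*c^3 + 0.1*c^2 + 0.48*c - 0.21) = 4.95*c^5 - 1.7*c^4 + 5.51*c^3 - 1.35*c^2 + 0.6*c + 2.71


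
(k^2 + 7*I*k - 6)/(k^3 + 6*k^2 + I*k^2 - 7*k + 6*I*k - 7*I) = (k + 6*I)/(k^2 + 6*k - 7)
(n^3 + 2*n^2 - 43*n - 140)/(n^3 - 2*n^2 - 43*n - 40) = (n^2 - 3*n - 28)/(n^2 - 7*n - 8)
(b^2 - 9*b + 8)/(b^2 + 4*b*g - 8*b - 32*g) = (b - 1)/(b + 4*g)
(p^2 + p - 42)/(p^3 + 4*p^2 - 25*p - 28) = (p - 6)/(p^2 - 3*p - 4)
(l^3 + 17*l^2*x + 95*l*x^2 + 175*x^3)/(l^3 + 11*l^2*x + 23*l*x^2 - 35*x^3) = (-l - 5*x)/(-l + x)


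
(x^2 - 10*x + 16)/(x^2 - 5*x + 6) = (x - 8)/(x - 3)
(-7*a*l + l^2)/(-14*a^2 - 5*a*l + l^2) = l/(2*a + l)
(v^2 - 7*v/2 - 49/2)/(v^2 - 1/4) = 2*(2*v^2 - 7*v - 49)/(4*v^2 - 1)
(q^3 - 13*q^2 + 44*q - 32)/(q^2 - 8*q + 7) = (q^2 - 12*q + 32)/(q - 7)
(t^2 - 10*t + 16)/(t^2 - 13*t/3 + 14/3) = 3*(t - 8)/(3*t - 7)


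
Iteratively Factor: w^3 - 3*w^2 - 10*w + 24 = (w + 3)*(w^2 - 6*w + 8) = (w - 2)*(w + 3)*(w - 4)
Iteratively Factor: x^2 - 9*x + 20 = (x - 4)*(x - 5)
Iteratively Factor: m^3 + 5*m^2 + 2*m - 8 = (m - 1)*(m^2 + 6*m + 8) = (m - 1)*(m + 2)*(m + 4)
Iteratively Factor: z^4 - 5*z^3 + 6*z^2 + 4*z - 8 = (z + 1)*(z^3 - 6*z^2 + 12*z - 8) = (z - 2)*(z + 1)*(z^2 - 4*z + 4) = (z - 2)^2*(z + 1)*(z - 2)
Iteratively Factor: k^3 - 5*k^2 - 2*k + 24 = (k - 4)*(k^2 - k - 6) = (k - 4)*(k + 2)*(k - 3)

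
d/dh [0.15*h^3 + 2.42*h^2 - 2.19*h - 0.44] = 0.45*h^2 + 4.84*h - 2.19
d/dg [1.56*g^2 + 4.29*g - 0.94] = 3.12*g + 4.29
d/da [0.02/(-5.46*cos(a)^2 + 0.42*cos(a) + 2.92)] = (0.0084 - 0.2184*cos(a))*sin(a)/(-5.46*cos(a)^2 + 0.42*cos(a) + 2.92)^2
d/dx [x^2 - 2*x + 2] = 2*x - 2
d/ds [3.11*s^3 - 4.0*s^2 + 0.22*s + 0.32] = 9.33*s^2 - 8.0*s + 0.22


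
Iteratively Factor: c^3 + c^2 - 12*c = (c - 3)*(c^2 + 4*c) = (c - 3)*(c + 4)*(c)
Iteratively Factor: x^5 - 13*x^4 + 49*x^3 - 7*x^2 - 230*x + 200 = (x - 1)*(x^4 - 12*x^3 + 37*x^2 + 30*x - 200) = (x - 1)*(x + 2)*(x^3 - 14*x^2 + 65*x - 100) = (x - 5)*(x - 1)*(x + 2)*(x^2 - 9*x + 20) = (x - 5)*(x - 4)*(x - 1)*(x + 2)*(x - 5)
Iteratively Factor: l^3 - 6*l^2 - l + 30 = (l - 5)*(l^2 - l - 6) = (l - 5)*(l + 2)*(l - 3)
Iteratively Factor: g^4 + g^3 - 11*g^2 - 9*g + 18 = (g + 3)*(g^3 - 2*g^2 - 5*g + 6) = (g - 3)*(g + 3)*(g^2 + g - 2) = (g - 3)*(g - 1)*(g + 3)*(g + 2)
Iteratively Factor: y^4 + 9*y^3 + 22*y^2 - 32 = (y - 1)*(y^3 + 10*y^2 + 32*y + 32) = (y - 1)*(y + 2)*(y^2 + 8*y + 16) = (y - 1)*(y + 2)*(y + 4)*(y + 4)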